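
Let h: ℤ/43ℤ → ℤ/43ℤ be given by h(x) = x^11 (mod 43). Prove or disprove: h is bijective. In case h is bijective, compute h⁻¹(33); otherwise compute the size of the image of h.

Since 43 is prime, the nonzero elements of ℤ/43ℤ form a cyclic group of order 42.
As gcd(11, 42) = 1, raising to the 11th power is a bijection on this group: if x_1^11 ≡ x_2^11 then (x_1x_2^{−1})^11 = 1, and the only element of order dividing gcd(11, 42) = 1 is 1, so x_1 = x_2.
With h(0) = 0 this makes h injective on all of ℤ/43ℤ, hence bijective (finite equal-size domain and codomain). In particular h is bijective.
Since h is bijective, we find the preimage of 33. The inverse of x ↦ x^11 on (ℤ/43ℤ)^× is x ↦ x^23, because 11·23 = 253 = 6·42 + 1 ≡ 1 (mod 42) and x^{42} = 1 for x ≠ 0 (Fermat). So h⁻¹(33) = 33^23 mod 43.
Repeated squaring mod 43: 33^1 ≡ 33, 33^2 ≡ 33² = 1089 ≡ 14, 33^4 ≡ 14² = 196 ≡ 24, 33^8 ≡ 24² = 576 ≡ 17, 33^16 ≡ 17² = 289 ≡ 31. Since 23 = 16 + 4 + 2 + 1, 33^23 ≡ 31·24·14·33: 31·24 = 744 ≡ 13, then 13·14 = 182 ≡ 10, then 10·33 = 330 ≡ 29. So 33^23 ≡ 29 (mod 43).
Hence h⁻¹(33) = 29.

29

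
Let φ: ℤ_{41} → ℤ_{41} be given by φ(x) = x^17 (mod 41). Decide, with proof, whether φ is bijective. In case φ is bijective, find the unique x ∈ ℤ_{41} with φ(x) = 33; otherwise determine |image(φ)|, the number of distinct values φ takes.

20

Since 41 is prime, the nonzero elements of ℤ_{41} form a cyclic group of order 40.
As gcd(17, 40) = 1, raising to the 17th power is a bijection on this group: if s^17 ≡ t^17 then (st^{−1})^17 = 1, and the only element of order dividing gcd(17, 40) = 1 is 1, so s = t.
With φ(0) = 0 this makes φ injective on all of ℤ_{41}, hence bijective (finite equal-size domain and codomain). In particular φ is bijective.
Since φ is bijective, we find the preimage of 33. The inverse of x ↦ x^17 on (ℤ_{41})^× is x ↦ x^33, because 17·33 = 561 = 14·40 + 1 ≡ 1 (mod 40) and x^{40} = 1 for x ≠ 0 (Fermat). So φ⁻¹(33) = 33^33 mod 41.
Repeated squaring mod 41: 33^1 ≡ 33, 33^2 ≡ 33² = 1089 ≡ 23, 33^4 ≡ 23² = 529 ≡ 37, 33^8 ≡ 37² = 1369 ≡ 16, 33^16 ≡ 16² = 256 ≡ 10, 33^32 ≡ 10² = 100 ≡ 18. Since 33 = 32 + 1, 33^33 ≡ 18·33: 18·33 = 594 ≡ 20. So 33^33 ≡ 20 (mod 41).
Hence φ⁻¹(33) = 20.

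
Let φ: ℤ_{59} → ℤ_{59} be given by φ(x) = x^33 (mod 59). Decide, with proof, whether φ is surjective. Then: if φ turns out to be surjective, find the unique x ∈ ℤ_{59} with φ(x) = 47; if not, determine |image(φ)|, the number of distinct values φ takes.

Since 59 is prime, the nonzero elements of ℤ_{59} form a cyclic group of order 58.
As gcd(33, 58) = 1, raising to the 33rd power is a bijection on this group: if x_1^33 ≡ x_2^33 then (x_1x_2^{−1})^33 = 1, and the only element of order dividing gcd(33, 58) = 1 is 1, so x_1 = x_2.
With φ(0) = 0 this makes φ injective on all of ℤ_{59}, hence bijective (finite equal-size domain and codomain). In particular φ is surjective.
Since φ is surjective, we find the preimage of 47. The inverse of x ↦ x^33 on (ℤ_{59})^× is x ↦ x^51, because 33·51 = 1683 = 29·58 + 1 ≡ 1 (mod 58) and x^{58} = 1 for x ≠ 0 (Fermat). So φ⁻¹(47) = 47^51 mod 59.
Repeated squaring mod 59: 47^1 ≡ 47, 47^2 ≡ 47² = 2209 ≡ 26, 47^4 ≡ 26² = 676 ≡ 27, 47^8 ≡ 27² = 729 ≡ 21, 47^16 ≡ 21² = 441 ≡ 28, 47^32 ≡ 28² = 784 ≡ 17. Since 51 = 32 + 16 + 2 + 1, 47^51 ≡ 17·28·26·47: 17·28 = 476 ≡ 4, then 4·26 = 104 ≡ 45, then 45·47 = 2115 ≡ 50. So 47^51 ≡ 50 (mod 59).
Hence φ⁻¹(47) = 50.

50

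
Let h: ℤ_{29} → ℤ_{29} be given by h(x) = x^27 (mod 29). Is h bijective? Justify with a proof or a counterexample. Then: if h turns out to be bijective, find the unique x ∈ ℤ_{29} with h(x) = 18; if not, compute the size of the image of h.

21

Since 29 is prime, the nonzero elements of ℤ_{29} form a cyclic group of order 28.
As gcd(27, 28) = 1, raising to the 27th power is a bijection on this group: if a^27 ≡ b^27 then (ab^{−1})^27 = 1, and the only element of order dividing gcd(27, 28) = 1 is 1, so a = b.
With h(0) = 0 this makes h injective on all of ℤ_{29}, hence bijective (finite equal-size domain and codomain). In particular h is bijective.
Since h is bijective, we find the preimage of 18. The inverse of x ↦ x^27 on (ℤ_{29})^× is x ↦ x^27, because 27·27 = 729 = 26·28 + 1 ≡ 1 (mod 28) and x^{28} = 1 for x ≠ 0 (Fermat). So h⁻¹(18) = 18^27 mod 29.
Repeated squaring mod 29: 18^1 ≡ 18, 18^2 ≡ 18² = 324 ≡ 5, 18^4 ≡ 5² = 25, 18^8 ≡ 25² = 625 ≡ 16, 18^16 ≡ 16² = 256 ≡ 24. Since 27 = 16 + 8 + 2 + 1, 18^27 ≡ 24·16·5·18: 24·16 = 384 ≡ 7, then 7·5 = 35 ≡ 6, then 6·18 = 108 ≡ 21. So 18^27 ≡ 21 (mod 29).
Hence h⁻¹(18) = 21.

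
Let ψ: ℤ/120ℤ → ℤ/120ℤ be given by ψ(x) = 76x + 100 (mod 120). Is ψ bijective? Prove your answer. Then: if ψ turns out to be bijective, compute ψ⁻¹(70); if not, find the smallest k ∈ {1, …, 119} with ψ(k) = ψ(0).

Recall: ψ is injective if ψ(u) = ψ(v) implies u = v.
We have gcd(76, 120) = 4 > 1. Taking u = 0 and v = 30: ψ(0) = 100 and ψ(30) = 76·30 + 100 = 2380 ≡ 100 (mod 120).
So ψ(0) = ψ(30) while 0 ≠ 30, so ψ is not injective, hence not bijective.
Since ψ is not bijective, we find the least positive k with ψ(k) = ψ(0): this means 76k ≡ 0 (mod 120), i.e. 120 ∣ 76k. Since gcd(76, 120) = 4, dividing through by 4 this holds exactly when 30 ∣ 19k, and as gcd(19, 30) = 1, exactly when 30 ∣ k.
The smallest positive such k is 30.

30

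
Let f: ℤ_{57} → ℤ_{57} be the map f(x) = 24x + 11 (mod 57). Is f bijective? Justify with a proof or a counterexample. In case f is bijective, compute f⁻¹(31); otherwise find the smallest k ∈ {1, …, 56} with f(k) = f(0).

19

We have gcd(24, 57) = 3 > 1. Taking u = 0 and v = 19: f(0) = 11 and f(19) = 24·19 + 11 = 467 ≡ 11 (mod 57).
So f(0) = f(19) while 0 ≠ 19, therefore f is not injective, hence not bijective.
Since f is not bijective, we find the least positive k with f(k) = f(0): this means 24k ≡ 0 (mod 57), i.e. 57 ∣ 24k. Since gcd(24, 57) = 3, dividing through by 3 this holds exactly when 19 ∣ 8k, and as gcd(8, 19) = 1, exactly when 19 ∣ k.
The smallest positive such k is 19.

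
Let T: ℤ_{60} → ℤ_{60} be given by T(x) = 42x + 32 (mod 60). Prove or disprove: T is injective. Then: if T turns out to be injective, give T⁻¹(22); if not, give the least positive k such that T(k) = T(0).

Recall that injectivity means: for all a, b in the domain, T(a) = T(b) implies a = b.
We have gcd(42, 60) = 6 > 1. Taking a = 0 and b = 10: T(0) = 32 and T(10) = 42·10 + 32 = 452 ≡ 32 (mod 60).
So T(0) = T(10) while 0 ≠ 10, so T is not injective.
Since T is not injective, we find the least positive k with T(k) = T(0): this means 42k ≡ 0 (mod 60), i.e. 60 ∣ 42k. Since gcd(42, 60) = 6, dividing through by 6 this holds exactly when 10 ∣ 7k, and as gcd(7, 10) = 1, exactly when 10 ∣ k.
The smallest positive such k is 10.

10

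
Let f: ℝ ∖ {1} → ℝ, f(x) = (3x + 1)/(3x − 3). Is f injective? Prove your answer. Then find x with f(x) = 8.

25/21

Suppose f(s) = f(t). Cross-multiplying: (3s + 1)(3t − 3) = (3t + 1)(3s − 3).
Expanding both sides and cancelling the symmetric terms leaves −12·(s − t) = 0. Since −12 ≠ 0, s = t. Thus f is injective.
Solving f(x) = 8: cross-multiplying gives 3x + 1 = 8(3x − 3), which rearranges to −21x = −25, so x = 25/21.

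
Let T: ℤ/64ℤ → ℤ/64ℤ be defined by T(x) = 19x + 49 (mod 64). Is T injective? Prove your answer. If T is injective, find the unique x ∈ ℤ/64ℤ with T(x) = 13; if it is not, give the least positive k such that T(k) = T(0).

Recall: T is injective if T(s) = T(t) implies s = t.
If T(s) = T(t), then 19s ≡ 19t (mod 64). Because gcd(19, 64) = 1, we may cancel 19 to get s ≡ t (mod 64).
Therefore T is injective.
We now compute 19⁻¹ mod 64 explicitly. Euclid's algorithm: 64 = 3·19 + 7, 19 = 2·7 + 5, 7 = 1·5 + 2, 5 = 2·2 + 1; back-substituting gives 1 = 27·19 − 8·64, so 19⁻¹ ≡ 27 (mod 64).
Since T is injective, we find T⁻¹(13): we need 19x ≡ 13 − 49 ≡ 28 (mod 64). Using 19⁻¹ = 27: x ≡ 27·28 = 756 = 11·64 + 52, so x = 52.
Check: T(52) = 19·52 + 49 = 1037 = 16·64 + 13 ≡ 13 (mod 64).

52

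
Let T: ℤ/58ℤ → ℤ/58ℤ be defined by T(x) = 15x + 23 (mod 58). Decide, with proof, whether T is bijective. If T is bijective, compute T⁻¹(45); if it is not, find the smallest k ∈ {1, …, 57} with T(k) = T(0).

44

Recall: T is injective if T(u) = T(v) implies u = v.
If T(u) = T(v), then 15u ≡ 15v (mod 58). Because gcd(15, 58) = 1, we may cancel 15 to get u ≡ v (mod 58).
We now compute 15⁻¹ mod 58 explicitly. Euclid's algorithm: 58 = 3·15 + 13, 15 = 1·13 + 2, 13 = 6·2 + 1; back-substituting gives 1 = 31·15 − 8·58, so 15⁻¹ ≡ 31 (mod 58).
For any y ∈ ℤ/58ℤ, x = 31(y − 23) mod 58 satisfies T(x) = 15·31(y − 23) + 23 ≡ y (since 15·31 ≡ 1 mod 58). So every y has a preimage.
So T is bijective.
Since T is bijective, we find T⁻¹(45): we need 15x ≡ 45 − 23 ≡ 22 (mod 58). Using 15⁻¹ = 31: x ≡ 31·22 = 682 = 11·58 + 44, so x = 44.
Check: T(44) = 15·44 + 23 = 683 = 11·58 + 45 ≡ 45 (mod 58).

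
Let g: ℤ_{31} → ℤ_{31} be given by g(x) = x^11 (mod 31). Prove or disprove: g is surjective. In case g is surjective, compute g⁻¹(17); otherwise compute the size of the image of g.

Since 31 is prime, the nonzero elements of ℤ_{31} form a cyclic group of order 30.
As gcd(11, 30) = 1, raising to the 11th power is a bijection on this group: if a^11 ≡ b^11 then (ab^{−1})^11 = 1, and the only element of order dividing gcd(11, 30) = 1 is 1, so a = b.
With g(0) = 0 this makes g injective on all of ℤ_{31}, hence bijective (finite equal-size domain and codomain). In particular g is surjective.
Since g is surjective, we find the preimage of 17. The inverse of x ↦ x^11 on (ℤ_{31})^× is x ↦ x^11, because 11·11 = 121 = 4·30 + 1 ≡ 1 (mod 30) and x^{30} = 1 for x ≠ 0 (Fermat). So g⁻¹(17) = 17^11 mod 31.
Repeated squaring mod 31: 17^1 ≡ 17, 17^2 ≡ 17² = 289 ≡ 10, 17^4 ≡ 10² = 100 ≡ 7, 17^8 ≡ 7² = 49 ≡ 18. Since 11 = 8 + 2 + 1, 17^11 ≡ 18·10·17: 18·10 = 180 ≡ 25, then 25·17 = 425 ≡ 22. So 17^11 ≡ 22 (mod 31).
Hence g⁻¹(17) = 22.

22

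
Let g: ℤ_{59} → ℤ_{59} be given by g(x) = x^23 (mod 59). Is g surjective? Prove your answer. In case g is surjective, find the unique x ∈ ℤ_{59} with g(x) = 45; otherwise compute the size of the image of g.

3

Since 59 is prime, the nonzero elements of ℤ_{59} form a cyclic group of order 58.
As gcd(23, 58) = 1, raising to the 23rd power is a bijection on this group: if a^23 ≡ b^23 then (ab^{−1})^23 = 1, and the only element of order dividing gcd(23, 58) = 1 is 1, so a = b.
With g(0) = 0 this makes g injective on all of ℤ_{59}, hence bijective (finite equal-size domain and codomain). In particular g is surjective.
Since g is surjective, we find the preimage of 45. The inverse of x ↦ x^23 on (ℤ_{59})^× is x ↦ x^53, because 23·53 = 1219 = 21·58 + 1 ≡ 1 (mod 58) and x^{58} = 1 for x ≠ 0 (Fermat). So g⁻¹(45) = 45^53 mod 59.
Repeated squaring mod 59: 45^1 ≡ 45, 45^2 ≡ 45² = 2025 ≡ 19, 45^4 ≡ 19² = 361 ≡ 7, 45^8 ≡ 7² = 49, 45^16 ≡ 49² = 2401 ≡ 41, 45^32 ≡ 41² = 1681 ≡ 29. Since 53 = 32 + 16 + 4 + 1, 45^53 ≡ 29·41·7·45: 29·41 = 1189 ≡ 9, then 9·7 = 63 ≡ 4, then 4·45 = 180 ≡ 3. So 45^53 ≡ 3 (mod 59).
Hence g⁻¹(45) = 3.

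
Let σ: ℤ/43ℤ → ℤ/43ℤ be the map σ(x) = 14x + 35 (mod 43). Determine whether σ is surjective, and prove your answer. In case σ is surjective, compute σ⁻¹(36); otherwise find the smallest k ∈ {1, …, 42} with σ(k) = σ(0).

Recall that σ is surjective if every y in the codomain equals σ(x) for some x in the domain.
Since gcd(14, 43) = 1, 14 is invertible modulo 43. Euclid's algorithm: 43 = 3·14 + 1; back-substituting gives 1 = 40·14 − 13·43, so 14⁻¹ ≡ 40 (mod 43).
Then y ↦ 40(y − 35) is a two-sided inverse to σ, so every y ∈ ℤ/43ℤ has a preimage.
So σ is surjective.
Since σ is surjective, we find σ⁻¹(36): we need 14x ≡ 36 − 35 ≡ 1 (mod 43). Using 14⁻¹ = 40: x ≡ 40·1 = 40, so x = 40.
Check: σ(40) = 14·40 + 35 = 595 = 13·43 + 36 ≡ 36 (mod 43).

40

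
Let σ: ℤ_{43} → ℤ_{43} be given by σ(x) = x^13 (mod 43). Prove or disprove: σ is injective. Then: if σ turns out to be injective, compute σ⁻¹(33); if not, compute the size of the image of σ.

Since 43 is prime, the nonzero elements of ℤ_{43} form a cyclic group of order 42.
As gcd(13, 42) = 1, raising to the 13th power is a bijection on this group: if a^13 ≡ b^13 then (ab^{−1})^13 = 1, and the only element of order dividing gcd(13, 42) = 1 is 1, so a = b.
With σ(0) = 0 this makes σ injective on all of ℤ_{43}, hence bijective (finite equal-size domain and codomain). In particular σ is injective.
Since σ is injective, we find the preimage of 33. The inverse of x ↦ x^13 on (ℤ_{43})^× is x ↦ x^13, because 13·13 = 169 = 4·42 + 1 ≡ 1 (mod 42) and x^{42} = 1 for x ≠ 0 (Fermat). So σ⁻¹(33) = 33^13 mod 43.
Repeated squaring mod 43: 33^1 ≡ 33, 33^2 ≡ 33² = 1089 ≡ 14, 33^4 ≡ 14² = 196 ≡ 24, 33^8 ≡ 24² = 576 ≡ 17. Since 13 = 8 + 4 + 1, 33^13 ≡ 17·24·33: 17·24 = 408 ≡ 21, then 21·33 = 693 ≡ 5. So 33^13 ≡ 5 (mod 43).
Hence σ⁻¹(33) = 5.

5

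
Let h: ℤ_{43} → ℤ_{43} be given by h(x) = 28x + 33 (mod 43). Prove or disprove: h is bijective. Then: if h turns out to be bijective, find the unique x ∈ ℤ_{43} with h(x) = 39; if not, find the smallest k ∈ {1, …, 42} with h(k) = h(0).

34

Suppose h(x_1) = h(x_2) in ℤ_{43}. Then 28x_1 + 33 ≡ 28x_2 + 33 (mod 43), so 28(x_1 − x_2) ≡ 0 (mod 43).
Since gcd(28, 43) = 1, 28 is invertible modulo 43, therefore x_1 − x_2 ≡ 0 (mod 43), i.e. x_1 = x_2.
We now compute 28⁻¹ mod 43 explicitly. Euclid's algorithm: 43 = 1·28 + 15, 28 = 1·15 + 13, 15 = 1·13 + 2, 13 = 6·2 + 1; back-substituting gives 1 = 20·28 − 13·43, so 28⁻¹ ≡ 20 (mod 43).
Then y ↦ 20(y − 33) is a two-sided inverse to h, so every y ∈ ℤ_{43} has a preimage.
Hence h is bijective.
Since h is bijective, we compute h⁻¹(39): solve 28x + 33 ≡ 39 (mod 43), i.e. 28x ≡ 6 (mod 43).
Multiplying by 28⁻¹ = 20 gives x ≡ 20·6 = 120 = 2·43 + 34 ≡ 34 (mod 43).
Check: h(34) = 28·34 + 33 = 985 = 22·43 + 39 ≡ 39 (mod 43).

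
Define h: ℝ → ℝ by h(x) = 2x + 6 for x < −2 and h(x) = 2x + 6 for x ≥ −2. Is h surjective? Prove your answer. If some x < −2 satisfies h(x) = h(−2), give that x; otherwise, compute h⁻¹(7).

1/2

Both pieces are strictly increasing (slopes 2 and 2), so each is injective on its own interval.
The left piece maps (−∞, −2) onto (−∞, 2); the right piece maps [−2, ∞) onto [2, ∞).
These images together cover ℝ, so h is surjective.
Because the two images are disjoint, no x < −2 has h(x) = h(−2), so we compute h⁻¹(7): 7 lies in [2, ∞), so solve 2x + 6 = 7: x = (7 − 6)/2 = 1/2.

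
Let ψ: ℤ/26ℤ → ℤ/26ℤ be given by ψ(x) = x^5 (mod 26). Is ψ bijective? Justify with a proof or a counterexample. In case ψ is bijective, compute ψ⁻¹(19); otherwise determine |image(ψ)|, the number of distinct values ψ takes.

15

Computing x^5 mod 26 for each x (by repeated squaring, reducing mod 26 at every step), the values ψ(0), ψ(1), …, ψ(25) are: 0, 1, 6, 9, 10, 5, 2, 11, 8, 3, 4, 7, 12, 13, 14, 19, 22, 23, 18, 15, 24, 21, 16, 17, 20, 25.
Every element of ℤ/26ℤ appears exactly once in this list, so ψ is a bijection, and in particular bijective.
Since ψ is bijective, we read off the preimage of 19 from the same table: ψ(15) = 19, so ψ⁻¹(19) = 15.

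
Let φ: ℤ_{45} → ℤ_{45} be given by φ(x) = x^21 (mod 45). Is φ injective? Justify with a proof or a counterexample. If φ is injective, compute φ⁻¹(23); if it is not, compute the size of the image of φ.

15

φ(0) = 0^21 = 0.
φ(15): Repeated squaring mod 45: 15^1 ≡ 15, 15^2 ≡ 15² = 225 ≡ 0, 15^4 ≡ 0² = 0, 15^8 ≡ 0² = 0, 15^16 ≡ 0² = 0. Since 21 = 16 + 4 + 1, 15^21 ≡ 0·0·15: 0·0 = 0, then 0·15 = 0. So 15^21 ≡ 0 (mod 45).
So φ(0) = φ(15) = 0 while 0 ≠ 15, hence φ is not injective.
Since φ is not injective, we determine |image(φ)|. Computing x^21 mod 45 for each x (by repeated squaring, reducing mod 45 at every step), the values φ(0), φ(1), …, φ(44) are: 0, 1, 17, 18, 19, 35, 36, 37, 8, 9, 10, 26, 27, 28, 44, 0, 1, 17, 18, 19, 35, 36, 37, 8, 9, 10, 26, 27, 28, 44, 0, 1, 17, 18, 19, 35, 36, 37, 8, 9, 10, 26, 27, 28, 44.
The distinct values are {0, 1, 8, 9, 10, 17, 18, 19, 26, 27, 28, 35, 36, 37, 44}; there are 15 of them.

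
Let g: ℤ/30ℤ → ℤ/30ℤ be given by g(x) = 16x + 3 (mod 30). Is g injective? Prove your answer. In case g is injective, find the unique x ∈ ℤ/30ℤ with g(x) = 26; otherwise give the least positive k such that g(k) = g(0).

15

We have gcd(16, 30) = 2 > 1. Taking u = 0 and v = 15: g(0) = 3 and g(15) = 16·15 + 3 = 243 ≡ 3 (mod 30).
So g(0) = g(15) while 0 ≠ 15, thus g is not injective.
Since g is not injective, we find the least positive k with g(k) = g(0): this means 16k ≡ 0 (mod 30), i.e. 30 ∣ 16k. Since gcd(16, 30) = 2, dividing through by 2 this holds exactly when 15 ∣ 8k, and as gcd(8, 15) = 1, exactly when 15 ∣ k.
The smallest positive such k is 15.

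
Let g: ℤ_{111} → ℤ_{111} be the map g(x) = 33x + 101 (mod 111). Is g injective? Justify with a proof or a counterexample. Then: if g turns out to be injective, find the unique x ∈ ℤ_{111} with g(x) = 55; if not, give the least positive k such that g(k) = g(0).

We have gcd(33, 111) = 3 > 1. Taking s = 0 and t = 37: g(0) = 101 and g(37) = 33·37 + 101 = 1322 ≡ 101 (mod 111).
So g(0) = g(37) while 0 ≠ 37, thus g is not injective.
Since g is not injective, we find the least positive k with g(k) = g(0): this means 33k ≡ 0 (mod 111), i.e. 111 ∣ 33k. Since gcd(33, 111) = 3, dividing through by 3 this holds exactly when 37 ∣ 11k, and as gcd(11, 37) = 1, exactly when 37 ∣ k.
The smallest positive such k is 37.

37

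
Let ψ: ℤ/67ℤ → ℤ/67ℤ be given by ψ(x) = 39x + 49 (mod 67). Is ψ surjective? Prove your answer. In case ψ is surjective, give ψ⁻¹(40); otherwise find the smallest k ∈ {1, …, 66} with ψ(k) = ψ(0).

41

Since gcd(39, 67) = 1, 39 is invertible modulo 67. Euclid's algorithm: 67 = 1·39 + 28, 39 = 1·28 + 11, 28 = 2·11 + 6, 11 = 1·6 + 5, 6 = 1·5 + 1; back-substituting gives 1 = 55·39 − 32·67, so 39⁻¹ ≡ 55 (mod 67).
For any y ∈ ℤ/67ℤ, x = 55(y − 49) mod 67 satisfies ψ(x) = 39·55(y − 49) + 49 ≡ y (since 39·55 ≡ 1 mod 67). So every y has a preimage.
Therefore ψ is surjective.
Since ψ is surjective, we compute ψ⁻¹(40): solve 39x + 49 ≡ 40 (mod 67), i.e. 39x ≡ 58 (mod 67).
Multiplying by 39⁻¹ = 55 gives x ≡ 55·58 = 3190 = 47·67 + 41 ≡ 41 (mod 67).
Check: ψ(41) = 39·41 + 49 = 1648 = 24·67 + 40 ≡ 40 (mod 67).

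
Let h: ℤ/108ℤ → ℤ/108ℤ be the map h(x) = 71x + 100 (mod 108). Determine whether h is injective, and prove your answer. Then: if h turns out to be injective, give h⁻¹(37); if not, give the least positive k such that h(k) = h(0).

63

By definition, injectivity means: for all s, t in the domain, h(s) = h(t) implies s = t.
If h(s) = h(t), then 71s ≡ 71t (mod 108). Because gcd(71, 108) = 1, we may cancel 71 to get s ≡ t (mod 108).
Therefore h is injective.
We now compute 71⁻¹ mod 108 explicitly. Euclid's algorithm: 108 = 1·71 + 37, 71 = 1·37 + 34, 37 = 1·34 + 3, 34 = 11·3 + 1; back-substituting gives 1 = 35·71 − 23·108, so 71⁻¹ ≡ 35 (mod 108).
Since h is injective, we find h⁻¹(37): we need 71x ≡ 37 − 100 ≡ 45 (mod 108). Using 71⁻¹ = 35: x ≡ 35·45 = 1575 = 14·108 + 63, so x = 63.
Check: h(63) = 71·63 + 100 = 4573 = 42·108 + 37 ≡ 37 (mod 108).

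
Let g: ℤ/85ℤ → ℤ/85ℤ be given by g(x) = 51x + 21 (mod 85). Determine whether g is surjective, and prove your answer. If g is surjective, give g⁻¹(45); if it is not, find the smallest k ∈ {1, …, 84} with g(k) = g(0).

5

Since gcd(51, 85) = 17, we have 51x ≡ 0 (mod 17) for all x, so g(x) ≡ 4 (mod 17).
But 0 ≢ 4 (mod 17), so 0 ∈ ℤ/85ℤ has no preimage. Hence g is not surjective.
Since g is not surjective, we find the least positive k with g(k) = g(0): this means 51k ≡ 0 (mod 85), i.e. 85 ∣ 51k. Since gcd(51, 85) = 17, dividing through by 17 this holds exactly when 5 ∣ 3k, and as gcd(3, 5) = 1, exactly when 5 ∣ k.
The smallest positive such k is 5.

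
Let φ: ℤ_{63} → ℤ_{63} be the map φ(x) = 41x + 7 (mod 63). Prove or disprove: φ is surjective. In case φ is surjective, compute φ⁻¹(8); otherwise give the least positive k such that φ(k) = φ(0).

20

Since gcd(41, 63) = 1, 41 is invertible modulo 63. Euclid's algorithm: 63 = 1·41 + 22, 41 = 1·22 + 19, 22 = 1·19 + 3, 19 = 6·3 + 1; back-substituting gives 1 = 20·41 − 13·63, so 41⁻¹ ≡ 20 (mod 63).
For any y ∈ ℤ_{63}, x = 20(y − 7) mod 63 satisfies φ(x) = 41·20(y − 7) + 7 ≡ y (since 41·20 ≡ 1 mod 63). So every y has a preimage.
So φ is surjective.
Since φ is surjective, we find φ⁻¹(8): we need 41x ≡ 8 − 7 ≡ 1 (mod 63). Using 41⁻¹ = 20: x ≡ 20·1 = 20, so x = 20.
Check: φ(20) = 41·20 + 7 = 827 = 13·63 + 8 ≡ 8 (mod 63).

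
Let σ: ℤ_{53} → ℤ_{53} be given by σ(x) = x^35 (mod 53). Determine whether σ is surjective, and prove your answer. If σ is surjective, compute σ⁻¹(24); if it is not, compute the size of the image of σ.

44

Since 53 is prime, the nonzero elements of ℤ_{53} form a cyclic group of order 52.
As gcd(35, 52) = 1, raising to the 35th power is a bijection on this group: if x_1^35 ≡ x_2^35 then (x_1x_2^{−1})^35 = 1, and the only element of order dividing gcd(35, 52) = 1 is 1, so x_1 = x_2.
With σ(0) = 0 this makes σ injective on all of ℤ_{53}, hence bijective (finite equal-size domain and codomain). In particular σ is surjective.
Since σ is surjective, we find the preimage of 24. The inverse of x ↦ x^35 on (ℤ_{53})^× is x ↦ x^3, because 35·3 = 105 = 2·52 + 1 ≡ 1 (mod 52) and x^{52} = 1 for x ≠ 0 (Fermat). So σ⁻¹(24) = 24^3 mod 53.
Repeated squaring mod 53: 24^1 ≡ 24, 24^2 ≡ 24² = 576 ≡ 46. Since 3 = 2 + 1, 24^3 ≡ 46·24: 46·24 = 1104 ≡ 44. So 24^3 ≡ 44 (mod 53).
Hence σ⁻¹(24) = 44.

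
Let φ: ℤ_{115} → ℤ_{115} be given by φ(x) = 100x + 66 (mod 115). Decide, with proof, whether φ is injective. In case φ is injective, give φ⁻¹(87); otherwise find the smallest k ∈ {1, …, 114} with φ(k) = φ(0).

We have gcd(100, 115) = 5 > 1. Taking x_1 = 0 and x_2 = 23: φ(0) = 66 and φ(23) = 100·23 + 66 = 2366 ≡ 66 (mod 115).
So φ(0) = φ(23) while 0 ≠ 23, therefore φ is not injective.
Since φ is not injective, we find the least positive k with φ(k) = φ(0): this means 100k ≡ 0 (mod 115), i.e. 115 ∣ 100k. Since gcd(100, 115) = 5, dividing through by 5 this holds exactly when 23 ∣ 20k, and as gcd(20, 23) = 1, exactly when 23 ∣ k.
The smallest positive such k is 23.

23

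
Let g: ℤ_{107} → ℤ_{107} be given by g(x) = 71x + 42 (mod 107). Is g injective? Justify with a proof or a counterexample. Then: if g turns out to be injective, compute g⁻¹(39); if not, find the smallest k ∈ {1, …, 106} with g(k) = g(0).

9

Suppose g(u) = g(v) in ℤ_{107}. Then 71u + 42 ≡ 71v + 42 (mod 107), therefore 71(u − v) ≡ 0 (mod 107).
Since gcd(71, 107) = 1, 71 is invertible modulo 107, thus u − v ≡ 0 (mod 107), i.e. u = v.
So g is injective.
We now compute 71⁻¹ mod 107 explicitly. Euclid's algorithm: 107 = 1·71 + 36, 71 = 1·36 + 35, 36 = 1·35 + 1; back-substituting gives 1 = 104·71 − 69·107, so 71⁻¹ ≡ 104 (mod 107).
Since g is injective, we compute g⁻¹(39): solve 71x + 42 ≡ 39 (mod 107), i.e. 71x ≡ 104 (mod 107).
Multiplying by 71⁻¹ = 104 gives x ≡ 104·104 = 10816 = 101·107 + 9 ≡ 9 (mod 107).
Check: g(9) = 71·9 + 42 = 681 = 6·107 + 39 ≡ 39 (mod 107).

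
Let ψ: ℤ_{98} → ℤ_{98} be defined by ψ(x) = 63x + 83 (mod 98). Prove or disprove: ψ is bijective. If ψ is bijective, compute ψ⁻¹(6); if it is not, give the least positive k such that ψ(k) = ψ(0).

By definition, injectivity means: for all a, b in the domain, ψ(a) = ψ(b) implies a = b.
We have gcd(63, 98) = 7 > 1. Taking a = 0 and b = 14: ψ(0) = 83 and ψ(14) = 63·14 + 83 = 965 ≡ 83 (mod 98).
So ψ(0) = ψ(14) while 0 ≠ 14, thus ψ is not injective, hence not bijective.
Since ψ is not bijective, we find the least positive k with ψ(k) = ψ(0): this means 63k ≡ 0 (mod 98), i.e. 98 ∣ 63k. Since gcd(63, 98) = 7, dividing through by 7 this holds exactly when 14 ∣ 9k, and as gcd(9, 14) = 1, exactly when 14 ∣ k.
The smallest positive such k is 14.

14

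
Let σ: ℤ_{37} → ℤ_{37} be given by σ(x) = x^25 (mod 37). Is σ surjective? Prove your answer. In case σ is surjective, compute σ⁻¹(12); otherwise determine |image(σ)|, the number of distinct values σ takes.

Since 37 is prime, the nonzero elements of ℤ_{37} form a cyclic group of order 36.
As gcd(25, 36) = 1, raising to the 25th power is a bijection on this group: if u^25 ≡ v^25 then (uv^{−1})^25 = 1, and the only element of order dividing gcd(25, 36) = 1 is 1, so u = v.
With σ(0) = 0 this makes σ injective on all of ℤ_{37}, hence bijective (finite equal-size domain and codomain). In particular σ is surjective.
Since σ is surjective, we find the preimage of 12. The inverse of x ↦ x^25 on (ℤ_{37})^× is x ↦ x^13, because 25·13 = 325 = 9·36 + 1 ≡ 1 (mod 36) and x^{36} = 1 for x ≠ 0 (Fermat). So σ⁻¹(12) = 12^13 mod 37.
Repeated squaring mod 37: 12^1 ≡ 12, 12^2 ≡ 12² = 144 ≡ 33, 12^4 ≡ 33² = 1089 ≡ 16, 12^8 ≡ 16² = 256 ≡ 34. Since 13 = 8 + 4 + 1, 12^13 ≡ 34·16·12: 34·16 = 544 ≡ 26, then 26·12 = 312 ≡ 16. So 12^13 ≡ 16 (mod 37).
Hence σ⁻¹(12) = 16.

16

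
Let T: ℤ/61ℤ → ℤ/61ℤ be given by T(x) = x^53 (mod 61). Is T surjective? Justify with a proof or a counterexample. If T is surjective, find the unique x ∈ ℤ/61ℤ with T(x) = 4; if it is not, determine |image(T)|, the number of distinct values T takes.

45

Since 61 is prime, the nonzero elements of ℤ/61ℤ form a cyclic group of order 60.
As gcd(53, 60) = 1, raising to the 53rd power is a bijection on this group: if u^53 ≡ v^53 then (uv^{−1})^53 = 1, and the only element of order dividing gcd(53, 60) = 1 is 1, so u = v.
With T(0) = 0 this makes T injective on all of ℤ/61ℤ, hence bijective (finite equal-size domain and codomain). In particular T is surjective.
Since T is surjective, we find the preimage of 4. The inverse of x ↦ x^53 on (ℤ/61ℤ)^× is x ↦ x^17, because 53·17 = 901 = 15·60 + 1 ≡ 1 (mod 60) and x^{60} = 1 for x ≠ 0 (Fermat). So T⁻¹(4) = 4^17 mod 61.
Repeated squaring mod 61: 4^1 ≡ 4, 4^2 ≡ 4² = 16, 4^4 ≡ 16² = 256 ≡ 12, 4^8 ≡ 12² = 144 ≡ 22, 4^16 ≡ 22² = 484 ≡ 57. Since 17 = 16 + 1, 4^17 ≡ 57·4: 57·4 = 228 ≡ 45. So 4^17 ≡ 45 (mod 61).
Hence T⁻¹(4) = 45.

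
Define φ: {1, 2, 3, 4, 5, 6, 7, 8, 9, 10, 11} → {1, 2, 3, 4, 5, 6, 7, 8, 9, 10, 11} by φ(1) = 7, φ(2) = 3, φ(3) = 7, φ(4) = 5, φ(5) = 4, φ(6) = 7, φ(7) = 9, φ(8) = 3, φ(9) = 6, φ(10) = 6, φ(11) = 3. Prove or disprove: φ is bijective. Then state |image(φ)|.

φ(1) = 7 = φ(3) with 1 ≠ 3, so φ is not injective, hence not bijective.
The image of φ is {3, 4, 5, 6, 7, 9}, which has 6 elements.

6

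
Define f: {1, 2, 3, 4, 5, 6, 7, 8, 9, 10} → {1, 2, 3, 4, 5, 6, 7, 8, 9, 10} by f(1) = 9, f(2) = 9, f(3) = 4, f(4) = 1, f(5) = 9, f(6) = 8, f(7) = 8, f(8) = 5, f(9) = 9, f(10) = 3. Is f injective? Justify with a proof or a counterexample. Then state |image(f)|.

f(1) = 9 = f(2) with 1 ≠ 2, so f is not injective.
The image of f is {1, 3, 4, 5, 8, 9}, which has 6 elements.

6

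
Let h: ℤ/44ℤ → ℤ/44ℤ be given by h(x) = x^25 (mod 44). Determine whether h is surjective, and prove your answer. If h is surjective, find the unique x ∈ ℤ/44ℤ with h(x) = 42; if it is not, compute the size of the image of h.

h(1) = 1^25 = 1.
h(5): Repeated squaring mod 44: 5^1 ≡ 5, 5^2 ≡ 5² = 25, 5^4 ≡ 25² = 625 ≡ 9, 5^8 ≡ 9² = 81 ≡ 37, 5^16 ≡ 37² = 1369 ≡ 5. Since 25 = 16 + 8 + 1, 5^25 ≡ 5·37·5: 5·37 = 185 ≡ 9, then 9·5 = 45 ≡ 1. So 5^25 ≡ 1 (mod 44).
So h(1) = h(5) = 1 while 1 ≠ 5, hence h is not injective.
A non-injective map from the 44-element set ℤ/44ℤ to itself takes at most 43 distinct values, so it cannot be surjective. So h is not surjective.
Since h is not surjective, we determine |image(h)|. Computing x^25 mod 44 for each x (by repeated squaring, reducing mod 44 at every step), the values h(0), h(1), …, h(43) are: 0, 1, 32, 23, 12, 1, 32, 43, 32, 1, 32, 11, 12, 21, 12, 23, 12, 21, 32, 43, 12, 21, 0, 23, 32, 1, 12, 23, 32, 21, 32, 23, 32, 33, 12, 43, 12, 1, 12, 43, 32, 21, 12, 43.
The distinct values are {0, 1, 11, 12, 21, 23, 32, 33, 43}; there are 9 of them.

9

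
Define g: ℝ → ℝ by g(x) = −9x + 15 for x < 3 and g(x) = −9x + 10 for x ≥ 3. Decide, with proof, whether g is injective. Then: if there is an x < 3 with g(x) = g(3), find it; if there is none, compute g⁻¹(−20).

10/3

Both pieces are strictly decreasing (slopes −9 and −9), so each is injective on its own interval.
The left piece maps (−∞, 3) onto (−12, ∞); the right piece maps [3, ∞) onto (−∞, −17].
These images are disjoint, so no value is attained by both pieces. Thus g is injective.
Because the two images are disjoint, no x < 3 has g(x) = g(3), so we compute g⁻¹(−20): −20 lies in (−∞, −17], so solve −9x + 10 = −20: x = (−20 − 10)/(−9) = 10/3.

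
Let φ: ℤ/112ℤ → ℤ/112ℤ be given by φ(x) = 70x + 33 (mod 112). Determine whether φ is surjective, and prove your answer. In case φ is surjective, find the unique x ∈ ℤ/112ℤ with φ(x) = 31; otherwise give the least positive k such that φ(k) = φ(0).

Since gcd(70, 112) = 14, we have 70x ≡ 0 (mod 14) for all x, so φ(x) ≡ 5 (mod 14).
But 0 ≢ 5 (mod 14), so 0 ∈ ℤ/112ℤ has no preimage. Hence φ is not surjective.
Since φ is not surjective, we find the least positive k with φ(k) = φ(0): this means 70k ≡ 0 (mod 112), i.e. 112 ∣ 70k. Since gcd(70, 112) = 14, dividing through by 14 this holds exactly when 8 ∣ 5k, and as gcd(5, 8) = 1, exactly when 8 ∣ k.
The smallest positive such k is 8.

8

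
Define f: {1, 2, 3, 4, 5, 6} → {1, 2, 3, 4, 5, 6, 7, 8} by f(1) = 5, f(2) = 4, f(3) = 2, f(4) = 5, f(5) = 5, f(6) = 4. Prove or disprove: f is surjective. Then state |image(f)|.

3

No element maps to 1, so f is not surjective.
The image of f is {2, 4, 5}, which has 3 elements.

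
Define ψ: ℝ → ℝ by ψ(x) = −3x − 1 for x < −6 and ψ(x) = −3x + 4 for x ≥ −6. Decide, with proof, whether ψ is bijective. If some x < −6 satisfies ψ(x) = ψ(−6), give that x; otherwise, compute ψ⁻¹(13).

-23/3

Both pieces are strictly decreasing (slopes −3 and −3), so each is injective on its own interval.
The left piece maps (−∞, −6) onto (17, ∞); the right piece maps [−6, ∞) onto (−∞, 22].
These images overlap. In particular ψ(−6) = 22 (right piece), and solving −3x − 1 = 22 on the left piece gives x = −23/3 < −6.
So ψ(−23/3) = ψ(−6) with −23/3 ≠ −6, and ψ is not injective, hence not bijective. This x = −23/3 is the requested value below −6.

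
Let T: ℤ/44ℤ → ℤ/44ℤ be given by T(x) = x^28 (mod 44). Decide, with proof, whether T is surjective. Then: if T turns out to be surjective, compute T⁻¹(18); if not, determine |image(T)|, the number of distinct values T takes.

T(10): Repeated squaring mod 44: 10^1 ≡ 10, 10^2 ≡ 10² = 100 ≡ 12, 10^4 ≡ 12² = 144 ≡ 12, 10^8 ≡ 12² = 144 ≡ 12, 10^16 ≡ 12² = 144 ≡ 12. Since 28 = 16 + 8 + 4, 10^28 ≡ 12·12·12: 12·12 = 144 ≡ 12, then 12·12 = 144 ≡ 12. So 10^28 ≡ 12 (mod 44).
T(12): Repeated squaring mod 44: 12^1 ≡ 12, 12^2 ≡ 12² = 144 ≡ 12, 12^4 ≡ 12² = 144 ≡ 12, 12^8 ≡ 12² = 144 ≡ 12, 12^16 ≡ 12² = 144 ≡ 12. Since 28 = 16 + 8 + 4, 12^28 ≡ 12·12·12: 12·12 = 144 ≡ 12, then 12·12 = 144 ≡ 12. So 12^28 ≡ 12 (mod 44).
So T(10) = T(12) = 12 while 10 ≠ 12, hence T is not injective.
A non-injective map from the 44-element set ℤ/44ℤ to itself takes at most 43 distinct values, so it cannot be surjective. Thus T is not surjective.
Since T is not surjective, we determine |image(T)|. Computing x^28 mod 44 for each x (by repeated squaring, reducing mod 44 at every step), the values T(0), T(1), …, T(43) are: 0, 1, 36, 5, 20, 37, 4, 9, 16, 25, 12, 33, 12, 25, 16, 9, 4, 37, 20, 5, 36, 1, 0, 1, 36, 5, 20, 37, 4, 9, 16, 25, 12, 33, 12, 25, 16, 9, 4, 37, 20, 5, 36, 1.
The distinct values are {0, 1, 4, 5, 9, 12, 16, 20, 25, 33, 36, 37}; there are 12 of them.

12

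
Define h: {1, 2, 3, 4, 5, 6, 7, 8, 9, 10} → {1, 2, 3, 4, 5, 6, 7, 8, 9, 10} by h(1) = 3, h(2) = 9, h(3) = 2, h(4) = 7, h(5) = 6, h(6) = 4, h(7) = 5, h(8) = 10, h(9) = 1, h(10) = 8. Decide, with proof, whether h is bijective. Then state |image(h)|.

The values 3, 9, 2, 7, 6, 4, 5, 10, 1, 8 are a permutation of {1, 2, 3, 4, 5, 6, 7, 8, 9, 10}: each element appears exactly once.
So h is injective and surjective, hence bijective.
The image of h is {1, 2, 3, 4, 5, 6, 7, 8, 9, 10}, which has 10 elements.

10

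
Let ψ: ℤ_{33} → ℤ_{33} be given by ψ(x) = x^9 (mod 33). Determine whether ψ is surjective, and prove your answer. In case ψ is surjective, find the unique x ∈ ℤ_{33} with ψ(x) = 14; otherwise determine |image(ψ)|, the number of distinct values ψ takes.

Computing x^9 mod 33 for each x (by repeated squaring, reducing mod 33 at every step), the values ψ(0), ψ(1), …, ψ(32) are: 0, 1, 17, 15, 25, 20, 24, 19, 29, 27, 10, 11, 12, 28, 26, 3, 31, 2, 30, 7, 5, 21, 22, 23, 6, 4, 14, 9, 13, 8, 18, 16, 32.
Every element of ℤ_{33} appears exactly once in this list, so ψ is a bijection, and in particular surjective.
Since ψ is surjective, we read off the preimage of 14 from the same table: ψ(26) = 14, so ψ⁻¹(14) = 26.

26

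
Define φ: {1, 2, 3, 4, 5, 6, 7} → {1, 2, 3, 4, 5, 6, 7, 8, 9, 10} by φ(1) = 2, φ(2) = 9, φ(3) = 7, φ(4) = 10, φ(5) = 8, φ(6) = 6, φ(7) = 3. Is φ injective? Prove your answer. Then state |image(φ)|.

7

The values φ(1), …, φ(7) are 2, 9, 7, 10, 8, 6, 3 — all distinct.
So φ(s) = φ(t) only when s = t, and φ is injective.
The image of φ is {2, 3, 6, 7, 8, 9, 10}, which has 7 elements.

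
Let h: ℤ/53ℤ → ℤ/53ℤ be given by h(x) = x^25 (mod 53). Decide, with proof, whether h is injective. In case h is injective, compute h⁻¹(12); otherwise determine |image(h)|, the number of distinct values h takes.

22

Since 53 is prime, the nonzero elements of ℤ/53ℤ form a cyclic group of order 52.
As gcd(25, 52) = 1, raising to the 25th power is a bijection on this group: if u^25 ≡ v^25 then (uv^{−1})^25 = 1, and the only element of order dividing gcd(25, 52) = 1 is 1, so u = v.
With h(0) = 0 this makes h injective on all of ℤ/53ℤ, hence bijective (finite equal-size domain and codomain). In particular h is injective.
Since h is injective, we find the preimage of 12. The inverse of x ↦ x^25 on (ℤ/53ℤ)^× is x ↦ x^25, because 25·25 = 625 = 12·52 + 1 ≡ 1 (mod 52) and x^{52} = 1 for x ≠ 0 (Fermat). So h⁻¹(12) = 12^25 mod 53.
Repeated squaring mod 53: 12^1 ≡ 12, 12^2 ≡ 12² = 144 ≡ 38, 12^4 ≡ 38² = 1444 ≡ 13, 12^8 ≡ 13² = 169 ≡ 10, 12^16 ≡ 10² = 100 ≡ 47. Since 25 = 16 + 8 + 1, 12^25 ≡ 47·10·12: 47·10 = 470 ≡ 46, then 46·12 = 552 ≡ 22. So 12^25 ≡ 22 (mod 53).
Hence h⁻¹(12) = 22.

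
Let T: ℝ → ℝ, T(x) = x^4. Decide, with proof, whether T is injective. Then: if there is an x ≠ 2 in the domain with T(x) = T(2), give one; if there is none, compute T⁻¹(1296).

T(2) = 16 = (−2)^4 = T(−2) (since 4 is even), with 2 ≠ −2. So T is not injective.
For the follow-up, such an x exists: taking x = −2 ∈ ℝ gives T(−2) = 16 = T(2) with −2 ≠ 2.

-2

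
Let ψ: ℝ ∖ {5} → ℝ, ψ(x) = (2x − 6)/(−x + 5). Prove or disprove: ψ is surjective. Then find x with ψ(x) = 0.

3

If ψ(x) = −2, cross-multiplying gives −1(2x − 6) = 2(−x + 5), which simplifies to 6 = 10 — false.  So −2 has no preimage and ψ is not surjective.
Solving ψ(x) = 0: cross-multiplying gives 2x − 6 = 0(−x + 5), which rearranges to 2x = 6, so x = 3.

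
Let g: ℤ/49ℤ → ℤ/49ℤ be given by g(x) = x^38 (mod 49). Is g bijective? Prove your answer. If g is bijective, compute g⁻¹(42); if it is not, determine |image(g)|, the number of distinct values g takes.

22

g(0) = 0^38 = 0.
g(7): Repeated squaring mod 49: 7^1 ≡ 7, 7^2 ≡ 7² = 49 ≡ 0, 7^4 ≡ 0² = 0, 7^8 ≡ 0² = 0, 7^16 ≡ 0² = 0, 7^32 ≡ 0² = 0. Since 38 = 32 + 4 + 2, 7^38 ≡ 0·0·0: 0·0 = 0, then 0·0 = 0. So 7^38 ≡ 0 (mod 49).
So g(0) = g(7) = 0 while 0 ≠ 7, so g is not injective, hence not bijective.
Since g is not bijective, we determine |image(g)|. Computing x^38 mod 49 for each x (by repeated squaring, reducing mod 49 at every step), the values g(0), g(1), …, g(48) are: 0, 1, 46, 23, 9, 4, 29, 0, 22, 39, 37, 44, 11, 8, 0, 43, 32, 2, 30, 18, 36, 0, 15, 25, 16, 16, 25, 15, 0, 36, 18, 30, 2, 32, 43, 0, 8, 11, 44, 37, 39, 22, 0, 29, 4, 9, 23, 46, 1.
The distinct values are {0, 1, 2, 4, 8, 9, 11, 15, 16, 18, 22, 23, 25, 29, 30, 32, 36, 37, 39, 43, 44, 46}; there are 22 of them.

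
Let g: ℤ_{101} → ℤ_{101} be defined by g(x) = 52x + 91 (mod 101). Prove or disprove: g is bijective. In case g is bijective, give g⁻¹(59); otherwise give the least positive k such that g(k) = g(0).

If g(u) = g(v), then 52u ≡ 52v (mod 101). Because gcd(52, 101) = 1, we may cancel 52 to get u ≡ v (mod 101).
We now compute 52⁻¹ mod 101 explicitly. Euclid's algorithm: 101 = 1·52 + 49, 52 = 1·49 + 3, 49 = 16·3 + 1; back-substituting gives 1 = 68·52 − 35·101, so 52⁻¹ ≡ 68 (mod 101).
Then y ↦ 68(y − 91) is a two-sided inverse to g, so every y ∈ ℤ_{101} has a preimage.
So g is bijective.
Since g is bijective, we compute g⁻¹(59): solve 52x + 91 ≡ 59 (mod 101), i.e. 52x ≡ 69 (mod 101).
Multiplying by 52⁻¹ = 68 gives x ≡ 68·69 = 4692 = 46·101 + 46 ≡ 46 (mod 101).
Check: g(46) = 52·46 + 91 = 2483 = 24·101 + 59 ≡ 59 (mod 101).

46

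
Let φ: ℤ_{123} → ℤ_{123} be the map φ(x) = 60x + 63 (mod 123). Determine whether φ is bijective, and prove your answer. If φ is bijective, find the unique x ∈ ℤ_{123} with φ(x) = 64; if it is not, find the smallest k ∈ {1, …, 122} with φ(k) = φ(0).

41

By definition, injectivity means: for all u, v in the domain, φ(u) = φ(v) implies u = v.
We have gcd(60, 123) = 3 > 1. Taking u = 0 and v = 41: φ(0) = 63 and φ(41) = 60·41 + 63 = 2523 ≡ 63 (mod 123).
So φ(0) = φ(41) while 0 ≠ 41, hence φ is not injective, hence not bijective.
Since φ is not bijective, we find the least positive k with φ(k) = φ(0): this means 60k ≡ 0 (mod 123), i.e. 123 ∣ 60k. Since gcd(60, 123) = 3, dividing through by 3 this holds exactly when 41 ∣ 20k, and as gcd(20, 41) = 1, exactly when 41 ∣ k.
The smallest positive such k is 41.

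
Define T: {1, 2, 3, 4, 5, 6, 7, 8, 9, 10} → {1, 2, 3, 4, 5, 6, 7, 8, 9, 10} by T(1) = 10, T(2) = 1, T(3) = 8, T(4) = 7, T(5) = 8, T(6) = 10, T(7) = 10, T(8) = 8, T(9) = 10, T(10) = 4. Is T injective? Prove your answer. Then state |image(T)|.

5

T(3) = 8 = T(5) with 3 ≠ 5, so T is not injective.
The image of T is {1, 4, 7, 8, 10}, which has 5 elements.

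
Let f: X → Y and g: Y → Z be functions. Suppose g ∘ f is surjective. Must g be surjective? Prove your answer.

surjective

Let c ∈ Z. Since g ∘ f is surjective, some a ∈ X has g(f(a)) = c. Then b = f(a) ∈ Y satisfies g(b) = c. So g is surjective.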